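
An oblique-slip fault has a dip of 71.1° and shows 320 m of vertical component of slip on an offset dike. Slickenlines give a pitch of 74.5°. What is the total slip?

dip-slip = throw / sin(dip) = 320 / sin(71.1°) = 338.2 m
net slip = dip-slip / sin(rake) = 338.2 / sin(74.5°) = 351 m

351 m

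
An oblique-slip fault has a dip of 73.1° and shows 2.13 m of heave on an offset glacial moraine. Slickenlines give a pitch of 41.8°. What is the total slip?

dip-slip = heave / cos(dip) = 2.13 / cos(73.1°) = 7.327 m
net slip = dip-slip / sin(rake) = 7.327 / sin(41.8°) = 11 m

11 m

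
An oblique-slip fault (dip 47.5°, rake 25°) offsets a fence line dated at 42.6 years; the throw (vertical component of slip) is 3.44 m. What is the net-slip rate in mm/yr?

dip-slip = throw / sin(dip) = 3.44 / sin(47.5°) = 4.666 m
net slip = dip-slip / sin(rake) = 4.666 / sin(25°) = 11.04 m
rate = 11.04 m / 42.6 years = 0.259 m/yr = 259 mm/yr

259 mm/yr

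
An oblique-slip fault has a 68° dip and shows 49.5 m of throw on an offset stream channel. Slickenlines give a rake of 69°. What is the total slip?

57.2 m

dip-slip = throw / sin(dip) = 49.5 / sin(68°) = 53.39 m
net slip = dip-slip / sin(rake) = 53.39 / sin(69°) = 57.2 m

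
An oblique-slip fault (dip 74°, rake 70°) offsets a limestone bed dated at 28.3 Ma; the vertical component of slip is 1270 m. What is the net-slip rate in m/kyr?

0.0497 m/kyr

dip-slip = throw / sin(dip) = 1270 / sin(74°) = 1321 m
net slip = dip-slip / sin(rake) = 1321 / sin(70°) = 1406 m
rate = 1406 m / 28.3 Ma = 0.0000497 m/yr = 0.0497 m/kyr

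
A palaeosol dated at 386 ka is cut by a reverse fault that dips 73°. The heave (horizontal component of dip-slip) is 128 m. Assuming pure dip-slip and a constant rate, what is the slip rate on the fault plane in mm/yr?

1.13 mm/yr

dip-slip = heave / cos(dip) = 128 m / cos(73°) = 437.8 m
rate = 437.8 m / 386 ka = 0.00113 m/yr = 1.13 mm/yr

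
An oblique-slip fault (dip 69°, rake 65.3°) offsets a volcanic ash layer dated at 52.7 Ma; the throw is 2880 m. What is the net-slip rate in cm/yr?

dip-slip = throw / sin(dip) = 2880 / sin(69°) = 3085 m
net slip = dip-slip / sin(rake) = 3085 / sin(65.3°) = 3396 m
rate = 3396 m / 52.7 Ma = 0.0000644 m/yr = 0.00644 cm/yr

0.00644 cm/yr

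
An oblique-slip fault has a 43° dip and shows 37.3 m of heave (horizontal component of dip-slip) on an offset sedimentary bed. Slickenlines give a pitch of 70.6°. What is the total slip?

54.1 m

dip-slip = heave / cos(dip) = 37.3 / cos(43°) = 51 m
net slip = dip-slip / sin(rake) = 51 / sin(70.6°) = 54.1 m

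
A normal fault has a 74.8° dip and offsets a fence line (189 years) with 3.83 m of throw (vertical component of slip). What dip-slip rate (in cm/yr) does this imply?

2.10 cm/yr

dip-slip = throw / sin(dip) = 3.83 m / sin(74.8°) = 3.969 m
rate = 3.969 m / 189 years = 0.0210 m/yr = 2.10 cm/yr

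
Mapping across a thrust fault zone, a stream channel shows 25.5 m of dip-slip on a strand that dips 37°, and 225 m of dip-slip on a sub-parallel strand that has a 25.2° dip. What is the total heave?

224 m

heave_A = 25.5 × cos(37°) = 20.37 m
heave_B = 225 × cos(25.2°) = 203.6 m
total = 20.37 + 203.6 = 224 m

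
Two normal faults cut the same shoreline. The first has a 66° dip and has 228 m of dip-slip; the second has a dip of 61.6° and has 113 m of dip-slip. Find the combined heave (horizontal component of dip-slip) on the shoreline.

146 m

heave_A = 228 × cos(66°) = 92.74 m
heave_B = 113 × cos(61.6°) = 53.75 m
total = 92.74 + 53.75 = 146 m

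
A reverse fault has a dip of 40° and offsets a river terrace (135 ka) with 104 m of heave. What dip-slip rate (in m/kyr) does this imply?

dip-slip = heave / cos(dip) = 104 m / cos(40°) = 135.8 m
rate = 135.8 m / 135 ka = 0.00101 m/yr = 1.01 m/kyr

1.01 m/kyr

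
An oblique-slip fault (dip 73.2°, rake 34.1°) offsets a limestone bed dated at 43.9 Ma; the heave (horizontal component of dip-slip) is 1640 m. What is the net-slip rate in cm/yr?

0.0231 cm/yr

dip-slip = heave / cos(dip) = 1640 / cos(73.2°) = 5674 m
net slip = dip-slip / sin(rake) = 5674 / sin(34.1°) = 10120 m
rate = 10120 m / 43.9 Ma = 0.000231 m/yr = 0.0231 cm/yr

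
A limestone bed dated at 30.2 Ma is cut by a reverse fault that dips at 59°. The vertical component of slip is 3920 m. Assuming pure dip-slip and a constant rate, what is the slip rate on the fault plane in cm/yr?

0.0151 cm/yr

dip-slip = throw / sin(dip) = 3920 m / sin(59°) = 4573 m
rate = 4573 m / 30.2 Ma = 0.000151 m/yr = 0.0151 cm/yr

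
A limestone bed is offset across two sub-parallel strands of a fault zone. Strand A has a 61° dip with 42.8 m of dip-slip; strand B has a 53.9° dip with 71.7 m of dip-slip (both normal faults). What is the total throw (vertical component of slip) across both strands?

95.4 m

throw_A = 42.8 × sin(61°) = 37.43 m
throw_B = 71.7 × sin(53.9°) = 57.93 m
total = 37.43 + 57.93 = 95.4 m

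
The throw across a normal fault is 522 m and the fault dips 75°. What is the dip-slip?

dip-slip = throw / sin(dip) = 522 / sin(75°) = 540 m

540 m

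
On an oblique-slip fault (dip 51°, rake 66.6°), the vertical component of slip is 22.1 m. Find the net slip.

31 m

dip-slip = throw / sin(dip) = 22.1 / sin(51°) = 28.44 m
net slip = dip-slip / sin(rake) = 28.44 / sin(66.6°) = 31 m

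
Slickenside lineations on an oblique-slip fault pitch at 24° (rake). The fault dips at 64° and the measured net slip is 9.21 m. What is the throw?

3.37 m

dip-slip = net slip × sin(rake) = 9.21 m × sin(24°) = 3.746 m
throw = dip-slip × sin(dip) = 3.746 × sin(64°) = 3.37 m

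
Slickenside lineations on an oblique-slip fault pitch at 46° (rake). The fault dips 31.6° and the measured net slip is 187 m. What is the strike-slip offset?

strike-slip = net slip × cos(rake) = 187 m × cos(46°) = 130 m

130 m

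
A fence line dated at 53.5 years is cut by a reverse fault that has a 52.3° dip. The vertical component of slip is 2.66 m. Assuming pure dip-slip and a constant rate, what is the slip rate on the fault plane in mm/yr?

62.8 mm/yr

dip-slip = throw / sin(dip) = 2.66 m / sin(52.3°) = 3.362 m
rate = 3.362 m / 53.5 years = 0.0628 m/yr = 62.8 mm/yr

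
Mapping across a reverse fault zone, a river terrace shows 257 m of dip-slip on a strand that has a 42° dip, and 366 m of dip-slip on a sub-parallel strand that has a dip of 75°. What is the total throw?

525 m

throw_A = 257 × sin(42°) = 172 m
throw_B = 366 × sin(75°) = 353.5 m
total = 172 + 353.5 = 525 m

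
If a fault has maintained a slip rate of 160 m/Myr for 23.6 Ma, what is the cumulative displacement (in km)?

3.78 km

slip = rate × time = 160 m/Myr × 23.6 Ma = 3780 m = 3.78 km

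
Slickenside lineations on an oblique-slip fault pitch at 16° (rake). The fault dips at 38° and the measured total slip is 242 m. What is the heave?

dip-slip = net slip × sin(rake) = 242 m × sin(16°) = 66.70 m
heave = dip-slip × cos(dip) = 66.70 × cos(38°) = 52.6 m

52.6 m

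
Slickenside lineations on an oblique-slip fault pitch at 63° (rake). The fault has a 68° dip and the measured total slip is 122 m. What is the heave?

40.7 m

dip-slip = net slip × sin(rake) = 122 m × sin(63°) = 108.7 m
heave = dip-slip × cos(dip) = 108.7 × cos(68°) = 40.7 m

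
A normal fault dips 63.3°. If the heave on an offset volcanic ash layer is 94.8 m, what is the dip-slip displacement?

dip-slip = heave / cos(dip) = 94.8 / cos(63.3°) = 211 m

211 m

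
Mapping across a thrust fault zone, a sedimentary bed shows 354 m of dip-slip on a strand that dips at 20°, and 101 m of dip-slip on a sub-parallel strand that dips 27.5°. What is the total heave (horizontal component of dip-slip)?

422 m

heave_A = 354 × cos(20°) = 332.7 m
heave_B = 101 × cos(27.5°) = 89.59 m
total = 332.7 + 89.59 = 422 m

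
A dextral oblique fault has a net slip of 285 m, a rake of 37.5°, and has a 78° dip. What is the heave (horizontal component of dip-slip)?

36.1 m

dip-slip = net slip × sin(rake) = 285 m × sin(37.5°) = 173.5 m
heave = dip-slip × cos(dip) = 173.5 × cos(78°) = 36.1 m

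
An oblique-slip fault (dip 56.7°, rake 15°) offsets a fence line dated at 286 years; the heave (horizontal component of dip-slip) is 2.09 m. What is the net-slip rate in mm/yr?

dip-slip = heave / cos(dip) = 2.09 / cos(56.7°) = 3.807 m
net slip = dip-slip / sin(rake) = 3.807 / sin(15°) = 14.71 m
rate = 14.71 m / 286 years = 0.0514 m/yr = 51.4 mm/yr

51.4 mm/yr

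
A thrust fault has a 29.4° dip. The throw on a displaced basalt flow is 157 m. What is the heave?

heave = throw / tan(dip) = 157 / tan(29.4°) = 279 m

279 m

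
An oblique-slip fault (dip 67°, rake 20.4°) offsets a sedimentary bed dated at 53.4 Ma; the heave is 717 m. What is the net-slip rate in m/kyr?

dip-slip = heave / cos(dip) = 717 / cos(67°) = 1835 m
net slip = dip-slip / sin(rake) = 1835 / sin(20.4°) = 5264 m
rate = 5264 m / 53.4 Ma = 0.0000986 m/yr = 0.0986 m/kyr

0.0986 m/kyr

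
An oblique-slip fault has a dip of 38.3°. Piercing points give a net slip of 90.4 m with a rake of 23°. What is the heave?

27.7 m

dip-slip = net slip × sin(rake) = 90.4 m × sin(23°) = 35.32 m
heave = dip-slip × cos(dip) = 35.32 × cos(38.3°) = 27.7 m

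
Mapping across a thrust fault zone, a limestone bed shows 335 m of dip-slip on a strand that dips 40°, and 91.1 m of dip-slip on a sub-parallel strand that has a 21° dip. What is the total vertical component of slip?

throw_A = 335 × sin(40°) = 215.3 m
throw_B = 91.1 × sin(21°) = 32.65 m
total = 215.3 + 32.65 = 248 m

248 m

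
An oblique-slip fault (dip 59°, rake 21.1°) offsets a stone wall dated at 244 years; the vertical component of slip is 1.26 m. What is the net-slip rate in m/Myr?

dip-slip = throw / sin(dip) = 1.26 / sin(59°) = 1.470 m
net slip = dip-slip / sin(rake) = 1.470 / sin(21.1°) = 4.083 m
rate = 4.083 m / 244 years = 0.0167 m/yr = 16700 m/Myr

16700 m/Myr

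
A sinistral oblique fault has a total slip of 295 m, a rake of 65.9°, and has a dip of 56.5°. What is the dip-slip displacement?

dip-slip = net slip × sin(rake) = 295 m × sin(65.9°) = 269 m

269 m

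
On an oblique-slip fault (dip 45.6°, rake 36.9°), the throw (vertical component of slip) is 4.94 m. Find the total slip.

11.5 m

dip-slip = throw / sin(dip) = 4.94 / sin(45.6°) = 6.914 m
net slip = dip-slip / sin(rake) = 6.914 / sin(36.9°) = 11.5 m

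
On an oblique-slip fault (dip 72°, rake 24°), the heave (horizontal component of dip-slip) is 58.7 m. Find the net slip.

467 m

dip-slip = heave / cos(dip) = 58.7 / cos(72°) = 190 m
net slip = dip-slip / sin(rake) = 190 / sin(24°) = 467 m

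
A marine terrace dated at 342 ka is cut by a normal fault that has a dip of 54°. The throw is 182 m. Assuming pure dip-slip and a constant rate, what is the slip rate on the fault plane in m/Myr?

658 m/Myr

dip-slip = throw / sin(dip) = 182 m / sin(54°) = 225 m
rate = 225 m / 342 ka = 0.000658 m/yr = 658 m/Myr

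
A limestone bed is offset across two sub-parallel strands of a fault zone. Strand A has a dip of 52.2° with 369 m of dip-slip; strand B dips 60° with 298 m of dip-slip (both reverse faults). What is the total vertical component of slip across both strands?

throw_A = 369 × sin(52.2°) = 291.6 m
throw_B = 298 × sin(60°) = 258.1 m
total = 291.6 + 258.1 = 550 m

550 m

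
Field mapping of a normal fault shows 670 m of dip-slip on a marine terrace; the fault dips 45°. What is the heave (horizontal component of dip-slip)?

474 m

heave = dip-slip × cos(dip) = 670 m × cos(45°) = 474 m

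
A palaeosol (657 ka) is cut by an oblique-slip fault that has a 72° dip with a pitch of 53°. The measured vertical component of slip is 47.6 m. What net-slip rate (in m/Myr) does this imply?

dip-slip = throw / sin(dip) = 47.6 / sin(72°) = 50.05 m
net slip = dip-slip / sin(rake) = 50.05 / sin(53°) = 62.67 m
rate = 62.67 m / 657 ka = 0.0000954 m/yr = 95.4 m/Myr

95.4 m/Myr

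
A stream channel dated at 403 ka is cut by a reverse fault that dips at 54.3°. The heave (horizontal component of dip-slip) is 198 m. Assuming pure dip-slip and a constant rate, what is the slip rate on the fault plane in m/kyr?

0.842 m/kyr

dip-slip = heave / cos(dip) = 198 m / cos(54.3°) = 339.3 m
rate = 339.3 m / 403 ka = 0.000842 m/yr = 0.842 m/kyr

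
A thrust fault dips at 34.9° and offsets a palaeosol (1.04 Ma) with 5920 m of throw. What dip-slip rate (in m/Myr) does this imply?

dip-slip = throw / sin(dip) = 5920 m / sin(34.9°) = 10350 m
rate = 10350 m / 1.04 Ma = 0.00995 m/yr = 9950 m/Myr

9950 m/Myr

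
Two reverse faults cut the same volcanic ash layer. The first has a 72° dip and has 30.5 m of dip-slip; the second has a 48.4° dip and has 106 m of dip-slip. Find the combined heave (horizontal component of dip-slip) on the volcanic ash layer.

heave_A = 30.5 × cos(72°) = 9.425 m
heave_B = 106 × cos(48.4°) = 70.38 m
total = 9.425 + 70.38 = 79.8 m

79.8 m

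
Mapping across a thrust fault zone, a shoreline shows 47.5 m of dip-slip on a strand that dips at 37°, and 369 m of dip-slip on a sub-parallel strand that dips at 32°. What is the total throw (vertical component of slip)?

throw_A = 47.5 × sin(37°) = 28.59 m
throw_B = 369 × sin(32°) = 195.5 m
total = 28.59 + 195.5 = 224 m

224 m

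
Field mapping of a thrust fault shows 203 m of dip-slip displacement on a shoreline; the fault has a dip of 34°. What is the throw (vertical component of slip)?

114 m

throw = dip-slip × sin(dip) = 203 m × sin(34°) = 114 m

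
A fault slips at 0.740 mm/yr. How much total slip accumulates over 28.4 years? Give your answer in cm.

slip = rate × time = 0.740 mm/yr × 28.4 years = 0.0210 m = 2.10 cm

2.10 cm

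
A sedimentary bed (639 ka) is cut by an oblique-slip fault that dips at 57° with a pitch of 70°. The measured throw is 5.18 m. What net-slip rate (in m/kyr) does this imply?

dip-slip = throw / sin(dip) = 5.18 / sin(57°) = 6.176 m
net slip = dip-slip / sin(rake) = 6.176 / sin(70°) = 6.573 m
rate = 6.573 m / 639 ka = 0.0000103 m/yr = 0.0103 m/kyr

0.0103 m/kyr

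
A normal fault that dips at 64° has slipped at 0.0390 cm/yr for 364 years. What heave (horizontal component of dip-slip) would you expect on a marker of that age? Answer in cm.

dip-slip = rate × time = 0.0390 cm/yr × 364 years = 0.1420 m
heave = dip-slip × cos(dip) = 0.1420 × cos(64°) = 0.0622 m = 6.22 cm

6.22 cm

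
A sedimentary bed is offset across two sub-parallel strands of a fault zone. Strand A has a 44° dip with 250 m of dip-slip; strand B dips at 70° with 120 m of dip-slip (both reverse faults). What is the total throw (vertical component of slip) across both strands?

286 m

throw_A = 250 × sin(44°) = 173.7 m
throw_B = 120 × sin(70°) = 112.8 m
total = 173.7 + 112.8 = 286 m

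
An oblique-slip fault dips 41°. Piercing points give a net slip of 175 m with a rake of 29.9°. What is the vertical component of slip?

57.2 m

dip-slip = net slip × sin(rake) = 175 m × sin(29.9°) = 87.24 m
throw = dip-slip × sin(dip) = 87.24 × sin(41°) = 57.2 m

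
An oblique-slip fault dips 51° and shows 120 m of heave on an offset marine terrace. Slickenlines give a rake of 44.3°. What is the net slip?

dip-slip = heave / cos(dip) = 120 / cos(51°) = 190.7 m
net slip = dip-slip / sin(rake) = 190.7 / sin(44.3°) = 273 m

273 m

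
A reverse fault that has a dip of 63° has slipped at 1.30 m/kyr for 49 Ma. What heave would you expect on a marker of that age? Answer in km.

dip-slip = rate × time = 1.30 m/kyr × 49 Ma = 63700 m
heave = dip-slip × cos(dip) = 63700 × cos(63°) = 28900 m = 28.9 km

28.9 km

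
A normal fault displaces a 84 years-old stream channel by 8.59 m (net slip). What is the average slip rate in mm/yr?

102 mm/yr

rate = 8.59 m / 84 years = 0.102 m/yr = 102 mm/yr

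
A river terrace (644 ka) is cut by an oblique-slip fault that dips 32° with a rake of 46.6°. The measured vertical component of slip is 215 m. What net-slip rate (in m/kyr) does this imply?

0.867 m/kyr

dip-slip = throw / sin(dip) = 215 / sin(32°) = 405.7 m
net slip = dip-slip / sin(rake) = 405.7 / sin(46.6°) = 558.4 m
rate = 558.4 m / 644 ka = 0.000867 m/yr = 0.867 m/kyr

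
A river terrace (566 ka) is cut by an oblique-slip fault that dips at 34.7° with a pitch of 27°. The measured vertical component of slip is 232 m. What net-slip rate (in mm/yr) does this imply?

dip-slip = throw / sin(dip) = 232 / sin(34.7°) = 407.5 m
net slip = dip-slip / sin(rake) = 407.5 / sin(27°) = 897.7 m
rate = 897.7 m / 566 ka = 0.00159 m/yr = 1.59 mm/yr

1.59 mm/yr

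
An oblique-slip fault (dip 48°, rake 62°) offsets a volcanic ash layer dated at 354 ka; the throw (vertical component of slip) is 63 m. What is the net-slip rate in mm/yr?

0.271 mm/yr

dip-slip = throw / sin(dip) = 63 / sin(48°) = 84.77 m
net slip = dip-slip / sin(rake) = 84.77 / sin(62°) = 96.01 m
rate = 96.01 m / 354 ka = 0.000271 m/yr = 0.271 mm/yr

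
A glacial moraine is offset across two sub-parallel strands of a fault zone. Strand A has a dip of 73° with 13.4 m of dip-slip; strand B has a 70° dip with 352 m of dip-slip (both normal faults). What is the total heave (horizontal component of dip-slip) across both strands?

heave_A = 13.4 × cos(73°) = 3.918 m
heave_B = 352 × cos(70°) = 120.4 m
total = 3.918 + 120.4 = 124 m

124 m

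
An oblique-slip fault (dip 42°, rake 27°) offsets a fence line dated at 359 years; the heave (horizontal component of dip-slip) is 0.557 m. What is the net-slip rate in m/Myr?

dip-slip = heave / cos(dip) = 0.557 / cos(42°) = 0.7495 m
net slip = dip-slip / sin(rake) = 0.7495 / sin(27°) = 1.651 m
rate = 1.651 m / 359 years = 0.00460 m/yr = 4600 m/Myr

4600 m/Myr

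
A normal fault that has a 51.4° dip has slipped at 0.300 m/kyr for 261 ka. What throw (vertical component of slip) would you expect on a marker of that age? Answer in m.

dip-slip = rate × time = 0.300 m/kyr × 261 ka = 78.30 m
throw = dip-slip × sin(dip) = 78.30 × sin(51.4°) = 61.2 m

61.2 m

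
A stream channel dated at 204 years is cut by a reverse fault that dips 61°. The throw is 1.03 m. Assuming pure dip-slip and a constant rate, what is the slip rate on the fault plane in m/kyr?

5.77 m/kyr

dip-slip = throw / sin(dip) = 1.03 m / sin(61°) = 1.178 m
rate = 1.178 m / 204 years = 0.00577 m/yr = 5.77 m/kyr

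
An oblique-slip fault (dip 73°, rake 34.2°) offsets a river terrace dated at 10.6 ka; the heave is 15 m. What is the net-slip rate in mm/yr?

dip-slip = heave / cos(dip) = 15 / cos(73°) = 51.30 m
net slip = dip-slip / sin(rake) = 51.30 / sin(34.2°) = 91.28 m
rate = 91.28 m / 10.6 ka = 0.00861 m/yr = 8.61 mm/yr

8.61 mm/yr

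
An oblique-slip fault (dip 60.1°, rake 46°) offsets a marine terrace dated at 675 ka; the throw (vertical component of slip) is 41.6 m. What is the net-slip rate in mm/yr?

dip-slip = throw / sin(dip) = 41.6 / sin(60.1°) = 47.99 m
net slip = dip-slip / sin(rake) = 47.99 / sin(46°) = 66.71 m
rate = 66.71 m / 675 ka = 0.0000988 m/yr = 0.0988 mm/yr

0.0988 mm/yr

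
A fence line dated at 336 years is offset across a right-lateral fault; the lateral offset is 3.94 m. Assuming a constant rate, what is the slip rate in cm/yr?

1.17 cm/yr

rate = 3.94 m / 336 years = 0.0117 m/yr = 1.17 cm/yr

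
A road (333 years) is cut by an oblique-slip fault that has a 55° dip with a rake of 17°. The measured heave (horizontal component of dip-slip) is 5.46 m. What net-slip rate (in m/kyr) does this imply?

dip-slip = heave / cos(dip) = 5.46 / cos(55°) = 9.519 m
net slip = dip-slip / sin(rake) = 9.519 / sin(17°) = 32.56 m
rate = 32.56 m / 333 years = 0.0978 m/yr = 97.8 m/kyr

97.8 m/kyr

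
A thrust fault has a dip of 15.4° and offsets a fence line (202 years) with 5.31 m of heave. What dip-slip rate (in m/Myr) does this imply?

dip-slip = heave / cos(dip) = 5.31 m / cos(15.4°) = 5.508 m
rate = 5.508 m / 202 years = 0.0273 m/yr = 27300 m/Myr

27300 m/Myr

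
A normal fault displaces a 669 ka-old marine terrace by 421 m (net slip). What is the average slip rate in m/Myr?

rate = 421 m / 669 ka = 0.000629 m/yr = 629 m/Myr

629 m/Myr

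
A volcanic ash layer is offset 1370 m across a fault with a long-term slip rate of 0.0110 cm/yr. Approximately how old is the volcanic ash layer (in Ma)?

age = offset / rate = 1370 m / (0.0110 cm/yr) = 1.25e+07 yr = 12.5 Ma

12.5 Ma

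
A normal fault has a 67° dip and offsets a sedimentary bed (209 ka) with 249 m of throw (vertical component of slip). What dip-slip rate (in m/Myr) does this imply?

dip-slip = throw / sin(dip) = 249 m / sin(67°) = 270.5 m
rate = 270.5 m / 209 ka = 0.00129 m/yr = 1290 m/Myr

1290 m/Myr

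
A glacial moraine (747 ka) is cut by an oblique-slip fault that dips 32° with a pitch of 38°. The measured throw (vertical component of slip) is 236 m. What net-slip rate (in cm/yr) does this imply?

0.0968 cm/yr

dip-slip = throw / sin(dip) = 236 / sin(32°) = 445.4 m
net slip = dip-slip / sin(rake) = 445.4 / sin(38°) = 723.4 m
rate = 723.4 m / 747 ka = 0.000968 m/yr = 0.0968 cm/yr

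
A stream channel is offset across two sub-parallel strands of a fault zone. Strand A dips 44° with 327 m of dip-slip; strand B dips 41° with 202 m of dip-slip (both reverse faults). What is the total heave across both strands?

heave_A = 327 × cos(44°) = 235.2 m
heave_B = 202 × cos(41°) = 152.5 m
total = 235.2 + 152.5 = 388 m

388 m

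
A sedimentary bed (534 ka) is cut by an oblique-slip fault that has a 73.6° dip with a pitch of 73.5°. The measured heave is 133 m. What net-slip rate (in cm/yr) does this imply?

dip-slip = heave / cos(dip) = 133 / cos(73.6°) = 471.1 m
net slip = dip-slip / sin(rake) = 471.1 / sin(73.5°) = 491.3 m
rate = 491.3 m / 534 ka = 0.000920 m/yr = 0.0920 cm/yr

0.0920 cm/yr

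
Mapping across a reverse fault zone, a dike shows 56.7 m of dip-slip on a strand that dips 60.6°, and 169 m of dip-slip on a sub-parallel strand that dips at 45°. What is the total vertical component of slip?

169 m

throw_A = 56.7 × sin(60.6°) = 49.40 m
throw_B = 169 × sin(45°) = 119.5 m
total = 49.40 + 119.5 = 169 m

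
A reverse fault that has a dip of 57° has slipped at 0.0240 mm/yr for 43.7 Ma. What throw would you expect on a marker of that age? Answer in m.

dip-slip = rate × time = 0.0240 mm/yr × 43.7 Ma = 1049 m
throw = dip-slip × sin(dip) = 1049 × sin(57°) = 880 m

880 m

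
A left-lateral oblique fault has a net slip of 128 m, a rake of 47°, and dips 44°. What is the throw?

65 m

dip-slip = net slip × sin(rake) = 128 m × sin(47°) = 93.61 m
throw = dip-slip × sin(dip) = 93.61 × sin(44°) = 65 m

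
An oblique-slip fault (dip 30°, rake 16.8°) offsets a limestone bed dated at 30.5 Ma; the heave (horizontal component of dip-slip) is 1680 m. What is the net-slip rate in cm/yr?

dip-slip = heave / cos(dip) = 1680 / cos(30°) = 1940 m
net slip = dip-slip / sin(rake) = 1940 / sin(16.8°) = 6712 m
rate = 6712 m / 30.5 Ma = 0.000220 m/yr = 0.0220 cm/yr

0.0220 cm/yr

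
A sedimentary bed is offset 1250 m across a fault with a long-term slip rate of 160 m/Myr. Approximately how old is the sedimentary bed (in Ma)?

age = offset / rate = 1250 m / (160 m/Myr) = 7.81e+06 yr = 7.81 Ma

7.81 Ma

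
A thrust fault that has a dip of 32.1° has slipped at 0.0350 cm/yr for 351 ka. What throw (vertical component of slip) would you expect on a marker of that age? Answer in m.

65.3 m

dip-slip = rate × time = 0.0350 cm/yr × 351 ka = 122.9 m
throw = dip-slip × sin(dip) = 122.9 × sin(32.1°) = 65.3 m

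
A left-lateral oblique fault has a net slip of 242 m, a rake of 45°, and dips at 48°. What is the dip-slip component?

171 m

dip-slip = net slip × sin(rake) = 242 m × sin(45°) = 171 m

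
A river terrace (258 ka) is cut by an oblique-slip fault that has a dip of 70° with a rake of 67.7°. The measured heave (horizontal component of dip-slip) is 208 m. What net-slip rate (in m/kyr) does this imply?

dip-slip = heave / cos(dip) = 208 / cos(70°) = 608.2 m
net slip = dip-slip / sin(rake) = 608.2 / sin(67.7°) = 657.3 m
rate = 657.3 m / 258 ka = 0.00255 m/yr = 2.55 m/kyr

2.55 m/kyr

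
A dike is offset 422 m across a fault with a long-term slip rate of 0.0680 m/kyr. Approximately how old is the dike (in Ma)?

6.21 Ma

age = offset / rate = 422 m / (0.0680 m/kyr) = 6.21e+06 yr = 6.21 Ma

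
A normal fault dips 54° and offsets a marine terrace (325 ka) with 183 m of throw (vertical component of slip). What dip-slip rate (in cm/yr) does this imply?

0.0696 cm/yr

dip-slip = throw / sin(dip) = 183 m / sin(54°) = 226.2 m
rate = 226.2 m / 325 ka = 0.000696 m/yr = 0.0696 cm/yr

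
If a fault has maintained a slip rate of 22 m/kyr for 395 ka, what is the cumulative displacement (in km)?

8.69 km

slip = rate × time = 22 m/kyr × 395 ka = 8690 m = 8.69 km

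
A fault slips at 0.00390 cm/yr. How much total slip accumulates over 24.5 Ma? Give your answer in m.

slip = rate × time = 0.00390 cm/yr × 24.5 Ma = 956 m

956 m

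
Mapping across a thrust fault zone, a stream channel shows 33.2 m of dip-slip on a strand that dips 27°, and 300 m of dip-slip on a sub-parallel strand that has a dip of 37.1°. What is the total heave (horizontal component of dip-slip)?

heave_A = 33.2 × cos(27°) = 29.58 m
heave_B = 300 × cos(37.1°) = 239.3 m
total = 29.58 + 239.3 = 269 m

269 m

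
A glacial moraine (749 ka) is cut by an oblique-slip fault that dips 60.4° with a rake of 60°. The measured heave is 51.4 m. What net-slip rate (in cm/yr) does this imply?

dip-slip = heave / cos(dip) = 51.4 / cos(60.4°) = 104.1 m
net slip = dip-slip / sin(rake) = 104.1 / sin(60°) = 120.2 m
rate = 120.2 m / 749 ka = 0.000160 m/yr = 0.0160 cm/yr

0.0160 cm/yr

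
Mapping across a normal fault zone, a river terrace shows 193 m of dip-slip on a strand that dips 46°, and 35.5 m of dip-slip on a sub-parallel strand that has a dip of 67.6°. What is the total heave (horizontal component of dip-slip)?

148 m

heave_A = 193 × cos(46°) = 134.1 m
heave_B = 35.5 × cos(67.6°) = 13.53 m
total = 134.1 + 13.53 = 148 m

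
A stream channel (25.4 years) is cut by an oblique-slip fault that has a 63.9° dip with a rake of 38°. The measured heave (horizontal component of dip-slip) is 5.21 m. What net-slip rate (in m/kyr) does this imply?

757 m/kyr

dip-slip = heave / cos(dip) = 5.21 / cos(63.9°) = 11.84 m
net slip = dip-slip / sin(rake) = 11.84 / sin(38°) = 19.24 m
rate = 19.24 m / 25.4 years = 0.757 m/yr = 757 m/kyr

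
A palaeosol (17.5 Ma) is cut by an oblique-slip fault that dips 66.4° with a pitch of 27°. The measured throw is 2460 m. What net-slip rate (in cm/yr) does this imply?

dip-slip = throw / sin(dip) = 2460 / sin(66.4°) = 2685 m
net slip = dip-slip / sin(rake) = 2685 / sin(27°) = 5913 m
rate = 5913 m / 17.5 Ma = 0.000338 m/yr = 0.0338 cm/yr

0.0338 cm/yr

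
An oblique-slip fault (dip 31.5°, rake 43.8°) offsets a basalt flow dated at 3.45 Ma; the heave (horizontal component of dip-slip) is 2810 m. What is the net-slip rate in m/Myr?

dip-slip = heave / cos(dip) = 2810 / cos(31.5°) = 3296 m
net slip = dip-slip / sin(rake) = 3296 / sin(43.8°) = 4762 m
rate = 4762 m / 3.45 Ma = 0.00138 m/yr = 1380 m/Myr

1380 m/Myr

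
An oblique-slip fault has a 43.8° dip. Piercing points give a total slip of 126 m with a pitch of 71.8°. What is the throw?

82.8 m

dip-slip = net slip × sin(rake) = 126 m × sin(71.8°) = 119.7 m
throw = dip-slip × sin(dip) = 119.7 × sin(43.8°) = 82.8 m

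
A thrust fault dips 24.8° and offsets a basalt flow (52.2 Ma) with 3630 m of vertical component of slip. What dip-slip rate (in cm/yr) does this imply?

0.0166 cm/yr

dip-slip = throw / sin(dip) = 3630 m / sin(24.8°) = 8654 m
rate = 8654 m / 52.2 Ma = 0.000166 m/yr = 0.0166 cm/yr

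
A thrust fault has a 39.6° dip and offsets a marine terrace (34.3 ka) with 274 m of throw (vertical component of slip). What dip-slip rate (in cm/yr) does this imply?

1.25 cm/yr

dip-slip = throw / sin(dip) = 274 m / sin(39.6°) = 429.9 m
rate = 429.9 m / 34.3 ka = 0.0125 m/yr = 1.25 cm/yr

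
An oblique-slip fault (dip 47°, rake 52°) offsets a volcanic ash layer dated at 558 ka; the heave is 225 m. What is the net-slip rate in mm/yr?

0.750 mm/yr

dip-slip = heave / cos(dip) = 225 / cos(47°) = 329.9 m
net slip = dip-slip / sin(rake) = 329.9 / sin(52°) = 418.7 m
rate = 418.7 m / 558 ka = 0.000750 m/yr = 0.750 mm/yr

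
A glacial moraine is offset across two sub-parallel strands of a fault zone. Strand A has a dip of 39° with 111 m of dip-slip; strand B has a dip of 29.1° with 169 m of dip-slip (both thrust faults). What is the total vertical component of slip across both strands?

throw_A = 111 × sin(39°) = 69.85 m
throw_B = 169 × sin(29.1°) = 82.19 m
total = 69.85 + 82.19 = 152 m

152 m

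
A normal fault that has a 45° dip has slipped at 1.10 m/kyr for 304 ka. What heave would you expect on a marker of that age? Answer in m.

236 m

dip-slip = rate × time = 1.10 m/kyr × 304 ka = 334.4 m
heave = dip-slip × cos(dip) = 334.4 × cos(45°) = 236 m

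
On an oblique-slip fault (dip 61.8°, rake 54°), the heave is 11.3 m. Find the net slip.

29.6 m

dip-slip = heave / cos(dip) = 11.3 / cos(61.8°) = 23.91 m
net slip = dip-slip / sin(rake) = 23.91 / sin(54°) = 29.6 m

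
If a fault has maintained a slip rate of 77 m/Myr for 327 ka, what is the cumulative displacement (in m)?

slip = rate × time = 77 m/Myr × 327 ka = 25.2 m

25.2 m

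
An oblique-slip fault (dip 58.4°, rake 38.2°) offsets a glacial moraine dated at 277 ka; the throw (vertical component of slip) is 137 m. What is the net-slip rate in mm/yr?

0.939 mm/yr

dip-slip = throw / sin(dip) = 137 / sin(58.4°) = 160.8 m
net slip = dip-slip / sin(rake) = 160.8 / sin(38.2°) = 260.1 m
rate = 260.1 m / 277 ka = 0.000939 m/yr = 0.939 mm/yr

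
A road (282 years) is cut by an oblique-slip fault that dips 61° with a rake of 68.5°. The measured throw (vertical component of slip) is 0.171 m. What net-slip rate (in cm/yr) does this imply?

dip-slip = throw / sin(dip) = 0.171 / sin(61°) = 0.1955 m
net slip = dip-slip / sin(rake) = 0.1955 / sin(68.5°) = 0.2101 m
rate = 0.2101 m / 282 years = 0.000745 m/yr = 0.0745 cm/yr

0.0745 cm/yr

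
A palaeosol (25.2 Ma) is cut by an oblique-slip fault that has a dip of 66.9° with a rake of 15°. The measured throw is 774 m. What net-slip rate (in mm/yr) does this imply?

0.129 mm/yr

dip-slip = throw / sin(dip) = 774 / sin(66.9°) = 841.5 m
net slip = dip-slip / sin(rake) = 841.5 / sin(15°) = 3251 m
rate = 3251 m / 25.2 Ma = 0.000129 m/yr = 0.129 mm/yr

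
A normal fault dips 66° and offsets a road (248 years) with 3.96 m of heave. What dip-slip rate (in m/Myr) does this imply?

39300 m/Myr

dip-slip = heave / cos(dip) = 3.96 m / cos(66°) = 9.736 m
rate = 9.736 m / 248 years = 0.0393 m/yr = 39300 m/Myr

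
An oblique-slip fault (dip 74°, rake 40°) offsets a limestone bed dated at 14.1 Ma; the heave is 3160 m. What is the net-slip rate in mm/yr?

dip-slip = heave / cos(dip) = 3160 / cos(74°) = 11460 m
net slip = dip-slip / sin(rake) = 11460 / sin(40°) = 17840 m
rate = 17840 m / 14.1 Ma = 0.00126 m/yr = 1.26 mm/yr

1.26 mm/yr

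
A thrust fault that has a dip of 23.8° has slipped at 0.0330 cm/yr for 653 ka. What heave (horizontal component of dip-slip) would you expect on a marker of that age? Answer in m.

197 m

dip-slip = rate × time = 0.0330 cm/yr × 653 ka = 215.5 m
heave = dip-slip × cos(dip) = 215.5 × cos(23.8°) = 197 m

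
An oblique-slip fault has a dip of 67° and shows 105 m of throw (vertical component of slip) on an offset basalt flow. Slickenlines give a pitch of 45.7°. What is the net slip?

159 m

dip-slip = throw / sin(dip) = 105 / sin(67°) = 114.1 m
net slip = dip-slip / sin(rake) = 114.1 / sin(45.7°) = 159 m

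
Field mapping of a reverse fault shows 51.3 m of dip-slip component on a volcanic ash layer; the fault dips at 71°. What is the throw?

48.5 m

throw = dip-slip × sin(dip) = 51.3 m × sin(71°) = 48.5 m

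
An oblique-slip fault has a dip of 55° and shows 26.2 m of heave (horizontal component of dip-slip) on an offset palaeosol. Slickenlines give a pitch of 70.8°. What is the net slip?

dip-slip = heave / cos(dip) = 26.2 / cos(55°) = 45.68 m
net slip = dip-slip / sin(rake) = 45.68 / sin(70.8°) = 48.4 m

48.4 m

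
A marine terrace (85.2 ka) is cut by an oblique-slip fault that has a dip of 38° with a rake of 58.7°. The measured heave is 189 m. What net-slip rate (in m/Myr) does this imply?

dip-slip = heave / cos(dip) = 189 / cos(38°) = 239.8 m
net slip = dip-slip / sin(rake) = 239.8 / sin(58.7°) = 280.7 m
rate = 280.7 m / 85.2 ka = 0.00329 m/yr = 3290 m/Myr

3290 m/Myr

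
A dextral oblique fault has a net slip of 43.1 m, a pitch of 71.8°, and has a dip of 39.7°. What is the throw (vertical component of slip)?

dip-slip = net slip × sin(rake) = 43.1 m × sin(71.8°) = 40.94 m
throw = dip-slip × sin(dip) = 40.94 × sin(39.7°) = 26.2 m

26.2 m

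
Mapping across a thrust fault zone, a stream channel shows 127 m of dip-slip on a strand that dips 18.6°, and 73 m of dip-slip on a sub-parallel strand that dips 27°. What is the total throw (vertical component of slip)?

throw_A = 127 × sin(18.6°) = 40.51 m
throw_B = 73 × sin(27°) = 33.14 m
total = 40.51 + 33.14 = 73.6 m

73.6 m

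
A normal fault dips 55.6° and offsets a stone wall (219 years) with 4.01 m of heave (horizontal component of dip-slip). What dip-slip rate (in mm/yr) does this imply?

32.4 mm/yr

dip-slip = heave / cos(dip) = 4.01 m / cos(55.6°) = 7.098 m
rate = 7.098 m / 219 years = 0.0324 m/yr = 32.4 mm/yr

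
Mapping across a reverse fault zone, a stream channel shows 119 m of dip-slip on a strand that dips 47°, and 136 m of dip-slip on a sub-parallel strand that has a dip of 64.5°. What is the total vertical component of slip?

throw_A = 119 × sin(47°) = 87.03 m
throw_B = 136 × sin(64.5°) = 122.8 m
total = 87.03 + 122.8 = 210 m

210 m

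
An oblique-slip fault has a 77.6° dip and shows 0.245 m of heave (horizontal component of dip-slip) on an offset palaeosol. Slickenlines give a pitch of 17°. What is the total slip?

3.90 m

dip-slip = heave / cos(dip) = 0.245 / cos(77.6°) = 1.141 m
net slip = dip-slip / sin(rake) = 1.141 / sin(17°) = 3.90 m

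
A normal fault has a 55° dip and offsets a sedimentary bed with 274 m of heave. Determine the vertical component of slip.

391 m

throw = heave × tan(dip) = 274 × tan(55°) = 391 m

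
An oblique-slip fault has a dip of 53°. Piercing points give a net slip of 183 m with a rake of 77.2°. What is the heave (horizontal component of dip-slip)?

107 m

dip-slip = net slip × sin(rake) = 183 m × sin(77.2°) = 178.5 m
heave = dip-slip × cos(dip) = 178.5 × cos(53°) = 107 m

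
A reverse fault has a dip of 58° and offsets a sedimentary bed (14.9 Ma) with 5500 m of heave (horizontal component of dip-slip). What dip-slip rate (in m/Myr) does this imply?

dip-slip = heave / cos(dip) = 5500 m / cos(58°) = 10380 m
rate = 10380 m / 14.9 Ma = 0.000697 m/yr = 697 m/Myr

697 m/Myr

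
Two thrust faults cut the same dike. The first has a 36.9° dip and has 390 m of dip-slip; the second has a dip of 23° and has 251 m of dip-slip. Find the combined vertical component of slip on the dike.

332 m

throw_A = 390 × sin(36.9°) = 234.2 m
throw_B = 251 × sin(23°) = 98.07 m
total = 234.2 + 98.07 = 332 m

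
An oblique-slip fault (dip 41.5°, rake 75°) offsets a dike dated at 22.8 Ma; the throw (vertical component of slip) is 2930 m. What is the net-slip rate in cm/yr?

0.0201 cm/yr

dip-slip = throw / sin(dip) = 2930 / sin(41.5°) = 4422 m
net slip = dip-slip / sin(rake) = 4422 / sin(75°) = 4578 m
rate = 4578 m / 22.8 Ma = 0.000201 m/yr = 0.0201 cm/yr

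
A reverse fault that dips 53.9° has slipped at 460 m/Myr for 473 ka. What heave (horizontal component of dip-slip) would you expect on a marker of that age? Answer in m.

dip-slip = rate × time = 460 m/Myr × 473 ka = 217.6 m
heave = dip-slip × cos(dip) = 217.6 × cos(53.9°) = 128 m

128 m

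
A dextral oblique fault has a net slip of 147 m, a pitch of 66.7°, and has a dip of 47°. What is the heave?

dip-slip = net slip × sin(rake) = 147 m × sin(66.7°) = 135 m
heave = dip-slip × cos(dip) = 135 × cos(47°) = 92.1 m

92.1 m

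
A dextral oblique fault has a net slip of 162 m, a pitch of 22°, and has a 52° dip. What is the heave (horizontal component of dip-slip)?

37.4 m

dip-slip = net slip × sin(rake) = 162 m × sin(22°) = 60.69 m
heave = dip-slip × cos(dip) = 60.69 × cos(52°) = 37.4 m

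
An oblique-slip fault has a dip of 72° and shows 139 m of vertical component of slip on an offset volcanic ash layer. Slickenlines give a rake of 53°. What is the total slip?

183 m

dip-slip = throw / sin(dip) = 139 / sin(72°) = 146.2 m
net slip = dip-slip / sin(rake) = 146.2 / sin(53°) = 183 m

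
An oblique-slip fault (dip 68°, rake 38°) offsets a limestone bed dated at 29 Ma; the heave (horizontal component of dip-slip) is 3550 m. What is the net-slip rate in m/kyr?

0.531 m/kyr

dip-slip = heave / cos(dip) = 3550 / cos(68°) = 9477 m
net slip = dip-slip / sin(rake) = 9477 / sin(38°) = 15390 m
rate = 15390 m / 29 Ma = 0.000531 m/yr = 0.531 m/kyr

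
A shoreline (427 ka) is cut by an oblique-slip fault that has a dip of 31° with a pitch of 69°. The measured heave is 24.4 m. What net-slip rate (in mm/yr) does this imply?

dip-slip = heave / cos(dip) = 24.4 / cos(31°) = 28.47 m
net slip = dip-slip / sin(rake) = 28.47 / sin(69°) = 30.49 m
rate = 30.49 m / 427 ka = 0.0000714 m/yr = 0.0714 mm/yr

0.0714 mm/yr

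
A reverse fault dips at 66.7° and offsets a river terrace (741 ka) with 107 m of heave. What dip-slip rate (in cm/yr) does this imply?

0.0365 cm/yr

dip-slip = heave / cos(dip) = 107 m / cos(66.7°) = 270.5 m
rate = 270.5 m / 741 ka = 0.000365 m/yr = 0.0365 cm/yr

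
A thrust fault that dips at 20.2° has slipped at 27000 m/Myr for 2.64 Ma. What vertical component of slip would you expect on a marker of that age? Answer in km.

24.6 km

dip-slip = rate × time = 27000 m/Myr × 2.64 Ma = 71280 m
throw = dip-slip × sin(dip) = 71280 × sin(20.2°) = 24600 m = 24.6 km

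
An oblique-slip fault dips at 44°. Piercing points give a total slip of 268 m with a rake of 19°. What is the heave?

62.8 m

dip-slip = net slip × sin(rake) = 268 m × sin(19°) = 87.25 m
heave = dip-slip × cos(dip) = 87.25 × cos(44°) = 62.8 m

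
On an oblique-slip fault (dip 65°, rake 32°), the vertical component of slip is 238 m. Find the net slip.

dip-slip = throw / sin(dip) = 238 / sin(65°) = 262.6 m
net slip = dip-slip / sin(rake) = 262.6 / sin(32°) = 496 m

496 m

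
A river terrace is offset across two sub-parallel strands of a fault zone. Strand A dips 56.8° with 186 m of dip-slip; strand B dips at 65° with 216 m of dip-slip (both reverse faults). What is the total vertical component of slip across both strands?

351 m

throw_A = 186 × sin(56.8°) = 155.6 m
throw_B = 216 × sin(65°) = 195.8 m
total = 155.6 + 195.8 = 351 m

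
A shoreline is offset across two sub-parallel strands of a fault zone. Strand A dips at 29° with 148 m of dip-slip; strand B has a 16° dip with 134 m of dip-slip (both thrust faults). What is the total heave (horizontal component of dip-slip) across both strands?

heave_A = 148 × cos(29°) = 129.4 m
heave_B = 134 × cos(16°) = 128.8 m
total = 129.4 + 128.8 = 258 m

258 m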